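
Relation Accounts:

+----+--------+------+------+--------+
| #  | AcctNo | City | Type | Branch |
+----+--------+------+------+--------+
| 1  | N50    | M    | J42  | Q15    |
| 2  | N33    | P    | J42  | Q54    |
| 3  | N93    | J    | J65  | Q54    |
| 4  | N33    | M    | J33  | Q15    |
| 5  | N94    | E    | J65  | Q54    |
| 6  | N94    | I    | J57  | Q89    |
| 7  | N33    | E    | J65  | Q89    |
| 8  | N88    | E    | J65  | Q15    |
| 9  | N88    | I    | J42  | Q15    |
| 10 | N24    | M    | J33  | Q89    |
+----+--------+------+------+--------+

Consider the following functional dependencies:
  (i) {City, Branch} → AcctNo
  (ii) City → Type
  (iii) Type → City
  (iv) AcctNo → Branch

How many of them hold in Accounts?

0

(i) {City, Branch} → AcctNo: (City=M, Branch=Q15): rows 1, 4 → AcctNo takes values {N50, N33} — violation — fails.
(ii) City → Type: City=M: rows 1, 4, 10 → Type takes values {J42, J33} — violation; City=I: rows 6, 9 → Type takes values {J57, J42} — violation — fails.
(iii) Type → City: Type=J42: rows 1, 2, 9 → City takes values {M, P, I} — violation; Type=J65: rows 3, 5, 7, 8 → City takes values {J, E} — violation — fails.
(iv) AcctNo → Branch: AcctNo=N33: rows 2, 4, 7 → Branch takes values {Q54, Q15, Q89} — violation; AcctNo=N94: rows 5, 6 → Branch takes values {Q54, Q89} — violation — fails.
None of the 4 dependencies hold.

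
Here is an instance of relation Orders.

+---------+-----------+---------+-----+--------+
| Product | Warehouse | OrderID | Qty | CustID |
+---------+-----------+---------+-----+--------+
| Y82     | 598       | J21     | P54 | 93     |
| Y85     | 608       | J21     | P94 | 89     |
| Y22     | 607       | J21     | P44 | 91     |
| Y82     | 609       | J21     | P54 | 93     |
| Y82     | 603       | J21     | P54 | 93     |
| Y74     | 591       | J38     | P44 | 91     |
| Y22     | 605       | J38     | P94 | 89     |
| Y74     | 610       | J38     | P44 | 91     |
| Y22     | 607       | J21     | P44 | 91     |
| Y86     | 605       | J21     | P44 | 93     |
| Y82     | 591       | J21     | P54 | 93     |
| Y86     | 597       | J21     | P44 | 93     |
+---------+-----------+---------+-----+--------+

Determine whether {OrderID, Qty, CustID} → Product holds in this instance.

Yes

(OrderID=J21, Qty=P54, CustID=93): 4 rows → Product = Y82, Y82, Y82, Y82 ✓
(OrderID=J21, Qty=P94, CustID=89): 1 row → Product = Y85 ✓
(OrderID=J21, Qty=P44, CustID=91): 2 rows → Product = Y22, Y22 ✓
(OrderID=J38, Qty=P44, CustID=91): 2 rows → Product = Y74, Y74 ✓
(OrderID=J38, Qty=P94, CustID=89): 1 row → Product = Y22 ✓
(OrderID=J21, Qty=P44, CustID=93): 2 rows → Product = Y86, Y86 ✓
Every {OrderID, Qty, CustID} value is associated with a single Product value, so {OrderID, Qty, CustID} → Product holds.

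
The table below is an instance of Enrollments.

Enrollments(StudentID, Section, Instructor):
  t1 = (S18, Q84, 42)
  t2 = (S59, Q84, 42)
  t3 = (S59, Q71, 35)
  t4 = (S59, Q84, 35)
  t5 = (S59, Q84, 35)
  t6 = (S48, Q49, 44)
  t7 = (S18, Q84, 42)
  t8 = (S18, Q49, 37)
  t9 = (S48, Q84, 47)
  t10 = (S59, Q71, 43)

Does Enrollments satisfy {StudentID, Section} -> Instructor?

No

(StudentID=S18, Section=Q84): rows 1, 7 → Instructor = 42, 42 ✓
(StudentID=S59, Section=Q84): rows 2, 4, 5 → Instructor takes values {42, 35} — violation
(StudentID=S59, Section=Q71): rows 3, 10 → Instructor takes values {35, 43} — violation
(StudentID=S48, Section=Q49): row 6 → Instructor = 44 ✓
(StudentID=S18, Section=Q49): row 8 → Instructor = 37 ✓
(StudentID=S48, Section=Q84): row 9 → Instructor = 47 ✓
Two rows agree on {StudentID, Section} but differ on Instructor, so {StudentID, Section} -> Instructor does not hold.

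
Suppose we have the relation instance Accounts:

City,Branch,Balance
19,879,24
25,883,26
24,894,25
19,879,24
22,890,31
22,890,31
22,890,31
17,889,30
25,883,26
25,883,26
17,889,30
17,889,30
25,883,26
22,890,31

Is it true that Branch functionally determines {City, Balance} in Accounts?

Branch=879: 2 rows → {City,Balance} = (19, 24), (19, 24) ✓
Branch=883: 4 rows → {City,Balance} = (25, 26), (25, 26), (25, 26), (25, 26) ✓
Branch=894: 1 row → {City,Balance} = (24, 25) ✓
Branch=890: 4 rows → {City,Balance} = (22, 31), (22, 31), (22, 31), (22, 31) ✓
Branch=889: 3 rows → {City,Balance} = (17, 30), (17, 30), (17, 30) ✓
Every Branch value is associated with a single {City, Balance} value, so Branch -> {City, Balance} holds.

Yes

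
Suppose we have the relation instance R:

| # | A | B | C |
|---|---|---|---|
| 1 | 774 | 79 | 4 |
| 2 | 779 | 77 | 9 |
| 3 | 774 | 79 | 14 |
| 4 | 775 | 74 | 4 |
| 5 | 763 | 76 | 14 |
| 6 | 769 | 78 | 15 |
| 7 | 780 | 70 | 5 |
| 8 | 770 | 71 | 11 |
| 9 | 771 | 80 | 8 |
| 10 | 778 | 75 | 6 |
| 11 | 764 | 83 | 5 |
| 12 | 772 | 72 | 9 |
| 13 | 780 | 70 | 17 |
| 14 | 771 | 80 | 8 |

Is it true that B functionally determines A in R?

Yes

B=79: rows 1, 3 → A = 774, 774 ✓
B=77: row 2 → A = 779 ✓
B=74: row 4 → A = 775 ✓
B=76: row 5 → A = 763 ✓
B=78: row 6 → A = 769 ✓
B=70: rows 7, 13 → A = 780, 780 ✓
B=71: row 8 → A = 770 ✓
B=80: rows 9, 14 → A = 771, 771 ✓
B=75: row 10 → A = 778 ✓
B=83: row 11 → A = 764 ✓
B=72: row 12 → A = 772 ✓
Every B value is associated with a single A value, so B → A holds.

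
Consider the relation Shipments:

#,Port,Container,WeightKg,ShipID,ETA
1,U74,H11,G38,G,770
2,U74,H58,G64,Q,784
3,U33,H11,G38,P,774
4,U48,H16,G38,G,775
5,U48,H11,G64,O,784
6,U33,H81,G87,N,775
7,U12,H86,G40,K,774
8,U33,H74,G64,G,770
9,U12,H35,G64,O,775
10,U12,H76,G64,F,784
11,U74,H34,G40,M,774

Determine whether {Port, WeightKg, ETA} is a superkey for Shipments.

Yes

All 11 rows have distinct {Port, WeightKg, ETA} values, so {Port, WeightKg, ETA} → (all attributes) holds and {Port, WeightKg, ETA} is a superkey.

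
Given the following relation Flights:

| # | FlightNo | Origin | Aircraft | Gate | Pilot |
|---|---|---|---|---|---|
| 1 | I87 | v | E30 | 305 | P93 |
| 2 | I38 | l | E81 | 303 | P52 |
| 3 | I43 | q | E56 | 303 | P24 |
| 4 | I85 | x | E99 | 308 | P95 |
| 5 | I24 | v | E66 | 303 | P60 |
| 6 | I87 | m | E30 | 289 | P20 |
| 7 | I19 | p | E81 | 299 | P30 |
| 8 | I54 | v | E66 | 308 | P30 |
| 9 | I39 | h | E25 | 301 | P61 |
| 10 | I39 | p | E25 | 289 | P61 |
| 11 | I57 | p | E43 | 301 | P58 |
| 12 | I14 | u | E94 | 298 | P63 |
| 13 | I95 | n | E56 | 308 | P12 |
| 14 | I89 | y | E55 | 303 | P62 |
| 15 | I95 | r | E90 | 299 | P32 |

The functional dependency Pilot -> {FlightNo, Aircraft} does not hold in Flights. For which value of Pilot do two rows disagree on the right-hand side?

P30

Pilot=P93: row 1 → {FlightNo,Aircraft} = (I87, E30) ✓
Pilot=P52: row 2 → {FlightNo,Aircraft} = (I38, E81) ✓
Pilot=P24: row 3 → {FlightNo,Aircraft} = (I43, E56) ✓
Pilot=P95: row 4 → {FlightNo,Aircraft} = (I85, E99) ✓
Pilot=P60: row 5 → {FlightNo,Aircraft} = (I24, E66) ✓
Pilot=P20: row 6 → {FlightNo,Aircraft} = (I87, E30) ✓
Pilot=P30: rows 7, 8 → {FlightNo,Aircraft} takes values {(I19, E81), (I54, E66)} — violation
Pilot=P61: rows 9, 10 → {FlightNo,Aircraft} = (I39, E25), (I39, E25) ✓
Pilot=P58: row 11 → {FlightNo,Aircraft} = (I57, E43) ✓
Pilot=P63: row 12 → {FlightNo,Aircraft} = (I14, E94) ✓
Pilot=P12: row 13 → {FlightNo,Aircraft} = (I95, E56) ✓
Pilot=P62: row 14 → {FlightNo,Aircraft} = (I89, E55) ✓
Pilot=P32: row 15 → {FlightNo,Aircraft} = (I95, E90) ✓
The only Pilot value with inconsistent RHS is Pilot=P30.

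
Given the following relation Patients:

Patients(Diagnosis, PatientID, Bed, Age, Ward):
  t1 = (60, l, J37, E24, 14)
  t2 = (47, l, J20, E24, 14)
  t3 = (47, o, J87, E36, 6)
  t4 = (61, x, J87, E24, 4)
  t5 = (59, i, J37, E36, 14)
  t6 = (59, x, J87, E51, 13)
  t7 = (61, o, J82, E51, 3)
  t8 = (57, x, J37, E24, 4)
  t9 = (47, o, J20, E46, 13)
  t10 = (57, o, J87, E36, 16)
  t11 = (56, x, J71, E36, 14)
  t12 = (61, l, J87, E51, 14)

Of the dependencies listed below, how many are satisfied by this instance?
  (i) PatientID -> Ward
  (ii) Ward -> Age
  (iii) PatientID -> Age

0

(i) PatientID -> Ward: PatientID=o: rows 3, 7, 9, 10 → Ward takes values {6, 3, 13, 16} — violation; PatientID=x: rows 4, 6, 8, 11 → Ward takes values {4, 13, 14} — violation — fails.
(ii) Ward -> Age: Ward=14: rows 1, 2, 5, 11, 12 → Age takes values {E24, E36, E51} — violation; Ward=13: rows 6, 9 → Age takes values {E51, E46} — violation — fails.
(iii) PatientID -> Age: PatientID=l: rows 1, 2, 12 → Age takes values {E24, E51} — violation; PatientID=o: rows 3, 7, 9, 10 → Age takes values {E36, E51, E46} — violation; PatientID=x: rows 4, 6, 8, 11 → Age takes values {E24, E51, E36} — violation — fails.
None of the 3 dependencies hold.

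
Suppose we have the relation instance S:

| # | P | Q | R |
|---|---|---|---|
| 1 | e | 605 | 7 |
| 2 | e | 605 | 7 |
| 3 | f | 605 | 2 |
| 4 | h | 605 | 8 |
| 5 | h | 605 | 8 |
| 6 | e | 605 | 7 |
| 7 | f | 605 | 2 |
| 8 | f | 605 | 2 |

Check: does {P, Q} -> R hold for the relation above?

(P=e, Q=605): rows 1, 2, 6 → R = 7, 7, 7 ✓
(P=f, Q=605): rows 3, 7, 8 → R = 2, 2, 2 ✓
(P=h, Q=605): rows 4, 5 → R = 8, 8 ✓
Every {P, Q} value is associated with a single R value, so {P, Q} -> R holds.

Yes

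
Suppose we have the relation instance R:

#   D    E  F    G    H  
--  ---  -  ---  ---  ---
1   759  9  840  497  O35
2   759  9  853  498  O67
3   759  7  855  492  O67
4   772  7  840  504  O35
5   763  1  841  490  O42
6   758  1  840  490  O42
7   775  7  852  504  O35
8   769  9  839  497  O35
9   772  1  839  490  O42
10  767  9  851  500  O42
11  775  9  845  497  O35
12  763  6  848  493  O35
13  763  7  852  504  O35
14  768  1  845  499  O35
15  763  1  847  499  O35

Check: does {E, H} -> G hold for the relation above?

(E=9, H=O35): rows 1, 8, 11 → G = 497, 497, 497 ✓
(E=9, H=O67): row 2 → G = 498 ✓
(E=7, H=O67): row 3 → G = 492 ✓
(E=7, H=O35): rows 4, 7, 13 → G = 504, 504, 504 ✓
(E=1, H=O42): rows 5, 6, 9 → G = 490, 490, 490 ✓
(E=9, H=O42): row 10 → G = 500 ✓
(E=6, H=O35): row 12 → G = 493 ✓
(E=1, H=O35): rows 14, 15 → G = 499, 499 ✓
Every {E, H} value is associated with a single G value, so {E, H} -> G holds.

Yes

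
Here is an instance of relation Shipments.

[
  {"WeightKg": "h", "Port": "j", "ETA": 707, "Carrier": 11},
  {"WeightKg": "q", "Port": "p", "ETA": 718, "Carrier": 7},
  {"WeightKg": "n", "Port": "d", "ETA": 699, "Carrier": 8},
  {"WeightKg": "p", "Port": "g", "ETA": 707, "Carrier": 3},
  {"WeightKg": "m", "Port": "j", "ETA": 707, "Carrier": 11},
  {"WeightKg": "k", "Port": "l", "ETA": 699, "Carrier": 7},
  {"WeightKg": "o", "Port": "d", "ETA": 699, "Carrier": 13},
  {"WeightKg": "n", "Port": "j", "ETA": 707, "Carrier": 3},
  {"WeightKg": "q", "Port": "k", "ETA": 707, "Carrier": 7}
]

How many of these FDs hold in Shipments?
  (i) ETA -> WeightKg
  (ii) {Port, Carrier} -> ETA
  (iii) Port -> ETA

(i) ETA -> WeightKg: ETA=707: 5 rows → WeightKg takes values {h, p, m, n, q} — violation; ETA=699: 3 rows → WeightKg takes values {n, k, o} — violation — fails.
(ii) {Port, Carrier} -> ETA: every LHS value maps to a single RHS value — holds.
(iii) Port -> ETA: every LHS value maps to a single RHS value — holds.
2 of the 3 dependencies hold.

2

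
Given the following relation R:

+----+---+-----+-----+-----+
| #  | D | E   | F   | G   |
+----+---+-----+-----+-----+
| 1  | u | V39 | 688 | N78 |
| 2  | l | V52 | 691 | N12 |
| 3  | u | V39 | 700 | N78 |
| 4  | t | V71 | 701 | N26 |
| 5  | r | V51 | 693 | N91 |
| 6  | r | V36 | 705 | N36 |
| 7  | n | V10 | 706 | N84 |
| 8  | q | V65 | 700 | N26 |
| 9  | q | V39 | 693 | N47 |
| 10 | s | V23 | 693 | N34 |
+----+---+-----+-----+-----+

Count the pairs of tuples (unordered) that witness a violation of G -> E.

G=N78: all 2 rows agree on E — 0 pairs.
G=N26: violating pairs (4,8) — 1 pair.

1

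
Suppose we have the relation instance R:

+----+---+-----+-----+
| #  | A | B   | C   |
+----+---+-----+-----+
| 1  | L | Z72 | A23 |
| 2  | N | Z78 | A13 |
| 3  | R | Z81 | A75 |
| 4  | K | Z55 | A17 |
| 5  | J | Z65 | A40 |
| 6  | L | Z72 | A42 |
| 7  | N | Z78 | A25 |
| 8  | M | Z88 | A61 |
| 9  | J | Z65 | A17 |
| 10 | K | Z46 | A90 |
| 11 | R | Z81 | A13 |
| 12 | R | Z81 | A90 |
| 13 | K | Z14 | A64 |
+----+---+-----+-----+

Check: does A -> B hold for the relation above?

No

A=L: rows 1, 6 → B = Z72, Z72 ✓
A=N: rows 2, 7 → B = Z78, Z78 ✓
A=R: rows 3, 11, 12 → B = Z81, Z81, Z81 ✓
A=K: rows 4, 10, 13 → B takes values {Z55, Z46, Z14} — violation
A=J: rows 5, 9 → B = Z65, Z65 ✓
A=M: row 8 → B = Z88 ✓
Two rows agree on A but differ on B, so A -> B does not hold.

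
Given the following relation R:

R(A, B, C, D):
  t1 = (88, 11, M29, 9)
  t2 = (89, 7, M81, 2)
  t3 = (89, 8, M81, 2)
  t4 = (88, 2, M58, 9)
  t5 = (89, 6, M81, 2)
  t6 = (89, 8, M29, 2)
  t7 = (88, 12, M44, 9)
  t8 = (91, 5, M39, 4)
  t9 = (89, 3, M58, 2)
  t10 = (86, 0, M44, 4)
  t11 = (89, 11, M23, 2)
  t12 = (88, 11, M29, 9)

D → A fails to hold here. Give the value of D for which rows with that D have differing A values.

4

D=9: rows 1, 4, 7, 12 → A = 88, 88, 88, 88 ✓
D=2: rows 2, 3, 5, 6, 9, 11 → A = 89, 89, 89, 89, 89, 89 ✓
D=4: rows 8, 10 → A takes values {91, 86} — violation
The only D value with inconsistent A is D=4.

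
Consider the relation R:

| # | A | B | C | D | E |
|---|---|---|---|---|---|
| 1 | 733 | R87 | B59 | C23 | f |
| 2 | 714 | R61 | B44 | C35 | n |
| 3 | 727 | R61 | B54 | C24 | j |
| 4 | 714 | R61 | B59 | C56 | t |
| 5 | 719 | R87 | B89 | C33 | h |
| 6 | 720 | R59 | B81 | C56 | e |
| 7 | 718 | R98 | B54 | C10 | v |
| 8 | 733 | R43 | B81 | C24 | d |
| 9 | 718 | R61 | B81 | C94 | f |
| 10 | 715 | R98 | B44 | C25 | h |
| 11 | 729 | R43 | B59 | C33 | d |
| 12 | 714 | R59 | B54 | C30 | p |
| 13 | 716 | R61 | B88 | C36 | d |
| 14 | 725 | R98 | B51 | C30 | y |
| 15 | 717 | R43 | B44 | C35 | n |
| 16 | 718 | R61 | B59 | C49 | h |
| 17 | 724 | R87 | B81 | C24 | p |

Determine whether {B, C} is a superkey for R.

Rows 4 and 16 have the same {B, C} value (B=R61, C=B59) but are distinct tuples, so {B, C} does not determine every attribute — not a superkey.

No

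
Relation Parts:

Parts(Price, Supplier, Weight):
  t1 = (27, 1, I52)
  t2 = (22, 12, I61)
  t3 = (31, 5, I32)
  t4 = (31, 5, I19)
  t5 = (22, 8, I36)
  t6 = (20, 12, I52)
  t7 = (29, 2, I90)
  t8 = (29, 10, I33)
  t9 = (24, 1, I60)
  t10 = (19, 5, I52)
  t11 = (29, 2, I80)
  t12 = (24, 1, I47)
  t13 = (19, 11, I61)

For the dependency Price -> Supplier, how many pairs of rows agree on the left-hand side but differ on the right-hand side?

Price=22: violating pairs (2,5) — 1 pair.
Price=31: all 2 rows agree on Supplier — 0 pairs.
Price=29: violating pairs (7,8), (8,11) — 2 pairs.
Price=24: all 2 rows agree on Supplier — 0 pairs.
Price=19: violating pairs (10,13) — 1 pair.

4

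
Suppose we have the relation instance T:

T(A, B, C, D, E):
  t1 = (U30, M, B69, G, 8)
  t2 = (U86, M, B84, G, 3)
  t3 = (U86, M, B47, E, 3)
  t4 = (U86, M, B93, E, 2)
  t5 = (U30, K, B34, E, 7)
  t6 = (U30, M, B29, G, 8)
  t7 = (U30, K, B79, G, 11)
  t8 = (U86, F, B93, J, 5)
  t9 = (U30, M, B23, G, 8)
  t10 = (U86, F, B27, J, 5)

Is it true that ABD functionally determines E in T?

No

(A=U30, B=M, D=G): rows 1, 6, 9 → E = 8, 8, 8 ✓
(A=U86, B=M, D=G): row 2 → E = 3 ✓
(A=U86, B=M, D=E): rows 3, 4 → E takes values {3, 2} — violation
(A=U30, B=K, D=E): row 5 → E = 7 ✓
(A=U30, B=K, D=G): row 7 → E = 11 ✓
(A=U86, B=F, D=J): rows 8, 10 → E = 5, 5 ✓
Two rows agree on ABD but differ on E, so ABD → E does not hold.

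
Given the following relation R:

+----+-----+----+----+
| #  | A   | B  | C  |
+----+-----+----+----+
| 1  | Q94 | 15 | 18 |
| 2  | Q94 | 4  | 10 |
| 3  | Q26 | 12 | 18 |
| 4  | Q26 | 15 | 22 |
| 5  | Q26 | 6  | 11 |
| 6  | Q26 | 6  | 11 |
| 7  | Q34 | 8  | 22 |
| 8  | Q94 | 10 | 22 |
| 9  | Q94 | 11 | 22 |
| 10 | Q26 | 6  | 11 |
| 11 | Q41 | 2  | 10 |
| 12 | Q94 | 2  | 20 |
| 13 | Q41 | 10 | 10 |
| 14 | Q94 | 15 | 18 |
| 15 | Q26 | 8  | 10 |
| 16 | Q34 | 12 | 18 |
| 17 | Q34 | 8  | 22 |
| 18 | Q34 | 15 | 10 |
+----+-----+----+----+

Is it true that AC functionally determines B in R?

(A=Q94, C=18): rows 1, 14 → B = 15, 15 ✓
(A=Q94, C=10): row 2 → B = 4 ✓
(A=Q26, C=18): row 3 → B = 12 ✓
(A=Q26, C=22): row 4 → B = 15 ✓
(A=Q26, C=11): rows 5, 6, 10 → B = 6, 6, 6 ✓
(A=Q34, C=22): rows 7, 17 → B = 8, 8 ✓
(A=Q94, C=22): rows 8, 9 → B takes values {10, 11} — violation
(A=Q41, C=10): rows 11, 13 → B takes values {2, 10} — violation
(A=Q94, C=20): row 12 → B = 2 ✓
(A=Q26, C=10): row 15 → B = 8 ✓
(A=Q34, C=18): row 16 → B = 12 ✓
(A=Q34, C=10): row 18 → B = 15 ✓
Two rows agree on AC but differ on B, so AC -> B does not hold.

No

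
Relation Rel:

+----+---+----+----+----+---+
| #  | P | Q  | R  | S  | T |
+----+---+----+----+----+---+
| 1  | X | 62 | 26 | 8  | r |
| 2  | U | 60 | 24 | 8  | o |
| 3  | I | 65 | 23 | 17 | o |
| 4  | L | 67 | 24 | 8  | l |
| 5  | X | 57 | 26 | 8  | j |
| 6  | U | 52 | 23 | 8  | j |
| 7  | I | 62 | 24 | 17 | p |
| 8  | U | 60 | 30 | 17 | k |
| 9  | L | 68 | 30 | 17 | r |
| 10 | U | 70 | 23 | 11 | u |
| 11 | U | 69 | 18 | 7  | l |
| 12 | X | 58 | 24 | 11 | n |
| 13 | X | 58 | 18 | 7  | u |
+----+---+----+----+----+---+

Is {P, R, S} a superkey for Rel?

No

Rows 1 and 5 have the same {P, R, S} value (P=X, R=26, S=8) but are distinct tuples, so {P, R, S} does not determine every attribute — not a superkey.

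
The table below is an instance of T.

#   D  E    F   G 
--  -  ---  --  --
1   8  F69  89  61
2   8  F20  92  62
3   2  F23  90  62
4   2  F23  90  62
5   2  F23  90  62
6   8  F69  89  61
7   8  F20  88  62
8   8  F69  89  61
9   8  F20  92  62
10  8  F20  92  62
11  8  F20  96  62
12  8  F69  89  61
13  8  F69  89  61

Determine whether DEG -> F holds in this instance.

(D=8, E=F69, G=61): rows 1, 6, 8, 12, 13 → F = 89, 89, 89, 89, 89 ✓
(D=8, E=F20, G=62): rows 2, 7, 9, 10, 11 → F takes values {92, 88, 96} — violation
(D=2, E=F23, G=62): rows 3, 4, 5 → F = 90, 90, 90 ✓
Two rows agree on DEG but differ on F, so DEG -> F does not hold.

No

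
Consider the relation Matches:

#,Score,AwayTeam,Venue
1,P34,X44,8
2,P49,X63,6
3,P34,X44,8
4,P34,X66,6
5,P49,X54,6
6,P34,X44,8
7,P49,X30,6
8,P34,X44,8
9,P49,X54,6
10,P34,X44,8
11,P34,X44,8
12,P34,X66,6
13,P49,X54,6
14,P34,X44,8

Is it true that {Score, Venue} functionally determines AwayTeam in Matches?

(Score=P34, Venue=8): rows 1, 3, 6, 8, 10, 11, 14 → AwayTeam = X44, X44, X44, X44, X44, X44, X44 ✓
(Score=P49, Venue=6): rows 2, 5, 7, 9, 13 → AwayTeam takes values {X63, X54, X30} — violation
(Score=P34, Venue=6): rows 4, 12 → AwayTeam = X66, X66 ✓
Two rows agree on {Score, Venue} but differ on AwayTeam, so {Score, Venue} → AwayTeam does not hold.

No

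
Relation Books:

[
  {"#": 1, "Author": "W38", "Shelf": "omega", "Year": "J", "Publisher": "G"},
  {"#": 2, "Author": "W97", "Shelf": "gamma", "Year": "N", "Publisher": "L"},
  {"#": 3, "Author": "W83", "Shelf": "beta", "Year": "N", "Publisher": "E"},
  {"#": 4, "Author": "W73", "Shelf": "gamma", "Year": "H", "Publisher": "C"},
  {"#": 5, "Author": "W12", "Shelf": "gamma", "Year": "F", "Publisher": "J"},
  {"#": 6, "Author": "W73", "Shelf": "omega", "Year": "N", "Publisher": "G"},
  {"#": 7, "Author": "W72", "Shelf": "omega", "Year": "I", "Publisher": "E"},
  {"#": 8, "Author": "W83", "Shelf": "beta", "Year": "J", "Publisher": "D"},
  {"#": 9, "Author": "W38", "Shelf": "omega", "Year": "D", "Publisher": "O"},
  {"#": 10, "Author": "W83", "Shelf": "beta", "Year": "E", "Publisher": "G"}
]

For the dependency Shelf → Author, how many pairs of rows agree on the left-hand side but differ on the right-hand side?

Shelf=omega: violating pairs (1,6), (1,7), (6,7), (6,9), (7,9) — 5 pairs.
Shelf=gamma: violating pairs (2,4), (2,5), (4,5) — 3 pairs.
Shelf=beta: all 3 rows agree on Author — 0 pairs.

8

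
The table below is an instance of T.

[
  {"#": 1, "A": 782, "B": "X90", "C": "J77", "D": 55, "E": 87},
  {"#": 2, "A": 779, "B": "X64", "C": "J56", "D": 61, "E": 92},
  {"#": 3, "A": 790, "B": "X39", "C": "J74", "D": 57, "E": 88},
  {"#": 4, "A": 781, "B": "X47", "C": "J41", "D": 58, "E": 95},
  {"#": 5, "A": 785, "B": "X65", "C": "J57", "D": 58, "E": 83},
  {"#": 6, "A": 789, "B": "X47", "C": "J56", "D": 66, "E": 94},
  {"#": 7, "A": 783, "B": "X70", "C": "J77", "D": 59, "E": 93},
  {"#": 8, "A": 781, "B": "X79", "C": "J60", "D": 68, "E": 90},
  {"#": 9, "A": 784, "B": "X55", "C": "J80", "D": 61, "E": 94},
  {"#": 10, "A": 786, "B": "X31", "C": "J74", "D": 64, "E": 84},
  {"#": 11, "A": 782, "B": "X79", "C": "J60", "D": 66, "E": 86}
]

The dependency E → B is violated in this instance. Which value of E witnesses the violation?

94

E=87: row 1 → B = X90 ✓
E=92: row 2 → B = X64 ✓
E=88: row 3 → B = X39 ✓
E=95: row 4 → B = X47 ✓
E=83: row 5 → B = X65 ✓
E=94: rows 6, 9 → B takes values {X47, X55} — violation
E=93: row 7 → B = X70 ✓
E=90: row 8 → B = X79 ✓
E=84: row 10 → B = X31 ✓
E=86: row 11 → B = X79 ✓
The only E value with inconsistent B is E=94.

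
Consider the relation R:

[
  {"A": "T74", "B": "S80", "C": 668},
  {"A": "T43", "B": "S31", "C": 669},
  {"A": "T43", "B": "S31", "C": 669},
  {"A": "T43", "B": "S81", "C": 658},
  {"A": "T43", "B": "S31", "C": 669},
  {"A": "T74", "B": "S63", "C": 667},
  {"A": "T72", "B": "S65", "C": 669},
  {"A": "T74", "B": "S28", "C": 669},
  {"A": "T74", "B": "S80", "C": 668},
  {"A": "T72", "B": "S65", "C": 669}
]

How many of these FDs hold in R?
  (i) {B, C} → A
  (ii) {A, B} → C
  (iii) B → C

(i) {B, C} → A: every LHS value maps to a single RHS value — holds.
(ii) {A, B} → C: every LHS value maps to a single RHS value — holds.
(iii) B → C: every LHS value maps to a single RHS value — holds.
3 of the 3 dependencies hold.

3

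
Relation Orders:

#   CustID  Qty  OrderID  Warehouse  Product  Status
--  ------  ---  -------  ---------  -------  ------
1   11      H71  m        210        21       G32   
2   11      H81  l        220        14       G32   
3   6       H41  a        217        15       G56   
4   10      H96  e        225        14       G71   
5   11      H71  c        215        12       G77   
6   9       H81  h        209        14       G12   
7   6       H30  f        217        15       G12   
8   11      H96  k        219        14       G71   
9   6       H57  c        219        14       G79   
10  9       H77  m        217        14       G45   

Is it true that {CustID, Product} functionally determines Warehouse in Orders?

(CustID=11, Product=21): row 1 → Warehouse = 210 ✓
(CustID=11, Product=14): rows 2, 8 → Warehouse takes values {220, 219} — violation
(CustID=6, Product=15): rows 3, 7 → Warehouse = 217, 217 ✓
(CustID=10, Product=14): row 4 → Warehouse = 225 ✓
(CustID=11, Product=12): row 5 → Warehouse = 215 ✓
(CustID=9, Product=14): rows 6, 10 → Warehouse takes values {209, 217} — violation
(CustID=6, Product=14): row 9 → Warehouse = 219 ✓
Two rows agree on {CustID, Product} but differ on Warehouse, so {CustID, Product} -> Warehouse does not hold.

No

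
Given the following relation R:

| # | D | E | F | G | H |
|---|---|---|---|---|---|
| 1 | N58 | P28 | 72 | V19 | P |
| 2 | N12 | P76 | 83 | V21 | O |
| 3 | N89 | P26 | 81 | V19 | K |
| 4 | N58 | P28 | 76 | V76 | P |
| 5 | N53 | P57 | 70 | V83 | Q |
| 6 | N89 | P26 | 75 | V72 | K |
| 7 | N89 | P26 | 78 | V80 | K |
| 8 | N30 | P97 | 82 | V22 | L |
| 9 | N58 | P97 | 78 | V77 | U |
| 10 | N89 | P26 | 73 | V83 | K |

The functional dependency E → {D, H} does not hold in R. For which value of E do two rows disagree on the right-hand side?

E=P28: rows 1, 4 → {D,H} = (N58, P), (N58, P) ✓
E=P76: row 2 → {D,H} = (N12, O) ✓
E=P26: rows 3, 6, 7, 10 → {D,H} = (N89, K), (N89, K), (N89, K), (N89, K) ✓
E=P57: row 5 → {D,H} = (N53, Q) ✓
E=P97: rows 8, 9 → {D,H} takes values {(N30, L), (N58, U)} — violation
The only E value with inconsistent RHS is E=P97.

P97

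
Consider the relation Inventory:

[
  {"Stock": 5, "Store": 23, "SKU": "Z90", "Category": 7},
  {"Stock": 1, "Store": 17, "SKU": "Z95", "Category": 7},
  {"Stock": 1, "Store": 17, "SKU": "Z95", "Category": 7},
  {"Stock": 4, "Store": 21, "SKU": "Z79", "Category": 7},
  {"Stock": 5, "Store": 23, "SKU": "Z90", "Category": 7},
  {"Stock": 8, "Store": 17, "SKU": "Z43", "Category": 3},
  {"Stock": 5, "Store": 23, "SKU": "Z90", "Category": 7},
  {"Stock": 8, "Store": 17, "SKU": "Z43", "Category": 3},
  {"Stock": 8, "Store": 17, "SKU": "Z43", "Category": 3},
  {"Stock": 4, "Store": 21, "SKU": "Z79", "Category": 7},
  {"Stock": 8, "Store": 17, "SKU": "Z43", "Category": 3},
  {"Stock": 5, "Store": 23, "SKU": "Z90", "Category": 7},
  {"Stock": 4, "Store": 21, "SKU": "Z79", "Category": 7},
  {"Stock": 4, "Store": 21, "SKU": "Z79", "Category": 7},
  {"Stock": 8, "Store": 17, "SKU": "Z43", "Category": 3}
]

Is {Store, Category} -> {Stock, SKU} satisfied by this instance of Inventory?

(Store=23, Category=7): 4 rows → {Stock,SKU} = (5, Z90), (5, Z90), (5, Z90), (5, Z90) ✓
(Store=17, Category=7): 2 rows → {Stock,SKU} = (1, Z95), (1, Z95) ✓
(Store=21, Category=7): 4 rows → {Stock,SKU} = (4, Z79), (4, Z79), (4, Z79), (4, Z79) ✓
(Store=17, Category=3): 5 rows → {Stock,SKU} = (8, Z43), (8, Z43), (8, Z43), (8, Z43), (8, Z43) ✓
Every {Store, Category} value is associated with a single {Stock, SKU} value, so {Store, Category} -> {Stock, SKU} holds.

Yes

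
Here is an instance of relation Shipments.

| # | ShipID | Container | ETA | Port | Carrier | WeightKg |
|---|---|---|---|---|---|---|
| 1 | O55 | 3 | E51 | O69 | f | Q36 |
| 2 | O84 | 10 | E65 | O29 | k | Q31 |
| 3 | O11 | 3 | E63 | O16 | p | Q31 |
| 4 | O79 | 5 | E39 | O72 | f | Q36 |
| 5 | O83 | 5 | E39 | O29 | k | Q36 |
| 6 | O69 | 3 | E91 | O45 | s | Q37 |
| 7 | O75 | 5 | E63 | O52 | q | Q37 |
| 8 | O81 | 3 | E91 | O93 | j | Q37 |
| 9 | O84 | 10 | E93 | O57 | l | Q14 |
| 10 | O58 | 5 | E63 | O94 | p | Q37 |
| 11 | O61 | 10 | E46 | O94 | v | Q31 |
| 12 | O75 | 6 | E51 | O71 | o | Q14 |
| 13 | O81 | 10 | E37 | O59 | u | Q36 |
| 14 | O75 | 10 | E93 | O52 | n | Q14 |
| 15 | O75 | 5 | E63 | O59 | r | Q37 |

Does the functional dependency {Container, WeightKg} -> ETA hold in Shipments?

No

(Container=3, WeightKg=Q36): row 1 → ETA = E51 ✓
(Container=10, WeightKg=Q31): rows 2, 11 → ETA takes values {E65, E46} — violation
(Container=3, WeightKg=Q31): row 3 → ETA = E63 ✓
(Container=5, WeightKg=Q36): rows 4, 5 → ETA = E39, E39 ✓
(Container=3, WeightKg=Q37): rows 6, 8 → ETA = E91, E91 ✓
(Container=5, WeightKg=Q37): rows 7, 10, 15 → ETA = E63, E63, E63 ✓
(Container=10, WeightKg=Q14): rows 9, 14 → ETA = E93, E93 ✓
(Container=6, WeightKg=Q14): row 12 → ETA = E51 ✓
(Container=10, WeightKg=Q36): row 13 → ETA = E37 ✓
Two rows agree on {Container, WeightKg} but differ on ETA, so {Container, WeightKg} -> ETA does not hold.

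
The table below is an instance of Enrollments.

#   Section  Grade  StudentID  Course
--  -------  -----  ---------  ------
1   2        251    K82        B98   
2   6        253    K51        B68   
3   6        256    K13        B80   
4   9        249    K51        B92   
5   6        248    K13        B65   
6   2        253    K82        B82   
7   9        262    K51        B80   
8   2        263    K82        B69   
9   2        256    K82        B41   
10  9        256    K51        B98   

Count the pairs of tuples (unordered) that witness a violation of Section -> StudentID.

2

Section=2: all 4 rows agree on StudentID — 0 pairs.
Section=6: violating pairs (2,3), (2,5) — 2 pairs.
Section=9: all 3 rows agree on StudentID — 0 pairs.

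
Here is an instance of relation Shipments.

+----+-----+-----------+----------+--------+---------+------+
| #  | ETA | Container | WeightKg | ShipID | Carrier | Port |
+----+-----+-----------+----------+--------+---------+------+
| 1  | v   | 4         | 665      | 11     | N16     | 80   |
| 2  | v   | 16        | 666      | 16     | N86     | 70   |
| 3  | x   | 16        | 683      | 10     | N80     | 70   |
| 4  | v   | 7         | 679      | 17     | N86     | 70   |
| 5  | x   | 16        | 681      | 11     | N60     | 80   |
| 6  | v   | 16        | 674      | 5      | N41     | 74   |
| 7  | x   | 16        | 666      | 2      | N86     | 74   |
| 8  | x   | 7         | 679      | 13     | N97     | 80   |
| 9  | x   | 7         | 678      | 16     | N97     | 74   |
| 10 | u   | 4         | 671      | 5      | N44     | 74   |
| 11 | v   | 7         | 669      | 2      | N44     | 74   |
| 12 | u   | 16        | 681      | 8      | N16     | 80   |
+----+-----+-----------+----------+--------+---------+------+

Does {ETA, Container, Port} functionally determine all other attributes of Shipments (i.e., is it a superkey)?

All 12 rows have distinct {ETA, Container, Port} values, so {ETA, Container, Port} → (all attributes) holds and {ETA, Container, Port} is a superkey.

Yes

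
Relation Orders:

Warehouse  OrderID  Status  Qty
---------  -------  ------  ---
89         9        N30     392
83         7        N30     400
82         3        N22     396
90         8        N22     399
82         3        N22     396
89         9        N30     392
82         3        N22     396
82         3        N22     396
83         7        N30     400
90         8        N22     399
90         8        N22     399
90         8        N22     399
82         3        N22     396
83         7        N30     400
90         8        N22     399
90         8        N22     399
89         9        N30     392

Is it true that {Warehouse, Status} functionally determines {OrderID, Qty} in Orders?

(Warehouse=89, Status=N30): 3 rows → {OrderID,Qty} = (9, 392), (9, 392), (9, 392) ✓
(Warehouse=83, Status=N30): 3 rows → {OrderID,Qty} = (7, 400), (7, 400), (7, 400) ✓
(Warehouse=82, Status=N22): 5 rows → {OrderID,Qty} = (3, 396), (3, 396), (3, 396), (3, 396), (3, 396) ✓
(Warehouse=90, Status=N22): 6 rows → {OrderID,Qty} = (8, 399), (8, 399), (8, 399), (8, 399), (8, 399), (8, 399) ✓
Every {Warehouse, Status} value is associated with a single {OrderID, Qty} value, so {Warehouse, Status} → {OrderID, Qty} holds.

Yes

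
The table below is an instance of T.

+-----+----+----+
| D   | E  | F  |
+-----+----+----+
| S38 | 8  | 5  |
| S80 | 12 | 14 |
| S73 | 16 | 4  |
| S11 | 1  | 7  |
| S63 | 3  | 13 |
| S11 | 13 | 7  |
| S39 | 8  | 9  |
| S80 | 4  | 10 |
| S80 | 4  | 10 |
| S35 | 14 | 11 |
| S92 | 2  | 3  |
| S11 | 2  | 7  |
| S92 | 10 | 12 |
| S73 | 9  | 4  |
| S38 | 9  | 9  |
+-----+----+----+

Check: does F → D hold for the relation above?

No

F=5: 1 row → D = S38 ✓
F=14: 1 row → D = S80 ✓
F=4: 2 rows → D = S73, S73 ✓
F=7: 3 rows → D = S11, S11, S11 ✓
F=13: 1 row → D = S63 ✓
F=9: 2 rows → D takes values {S39, S38} — violation
F=10: 2 rows → D = S80, S80 ✓
F=11: 1 row → D = S35 ✓
F=3: 1 row → D = S92 ✓
F=12: 1 row → D = S92 ✓
Two rows agree on F but differ on D, so F → D does not hold.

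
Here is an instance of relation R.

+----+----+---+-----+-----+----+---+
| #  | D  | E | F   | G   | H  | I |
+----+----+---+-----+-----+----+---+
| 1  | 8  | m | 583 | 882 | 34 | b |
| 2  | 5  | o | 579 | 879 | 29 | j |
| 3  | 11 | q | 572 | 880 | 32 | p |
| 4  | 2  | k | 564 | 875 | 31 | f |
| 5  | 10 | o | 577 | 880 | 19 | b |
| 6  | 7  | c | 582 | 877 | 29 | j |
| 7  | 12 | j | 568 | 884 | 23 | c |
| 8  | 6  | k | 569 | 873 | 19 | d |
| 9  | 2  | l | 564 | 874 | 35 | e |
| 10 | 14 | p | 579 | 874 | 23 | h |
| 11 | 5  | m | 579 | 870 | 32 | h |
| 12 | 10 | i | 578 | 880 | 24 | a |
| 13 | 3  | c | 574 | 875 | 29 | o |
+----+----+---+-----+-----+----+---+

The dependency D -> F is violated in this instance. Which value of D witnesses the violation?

D=8: row 1 → F = 583 ✓
D=5: rows 2, 11 → F = 579, 579 ✓
D=11: row 3 → F = 572 ✓
D=2: rows 4, 9 → F = 564, 564 ✓
D=10: rows 5, 12 → F takes values {577, 578} — violation
D=7: row 6 → F = 582 ✓
D=12: row 7 → F = 568 ✓
D=6: row 8 → F = 569 ✓
D=14: row 10 → F = 579 ✓
D=3: row 13 → F = 574 ✓
The only D value with inconsistent F is D=10.

10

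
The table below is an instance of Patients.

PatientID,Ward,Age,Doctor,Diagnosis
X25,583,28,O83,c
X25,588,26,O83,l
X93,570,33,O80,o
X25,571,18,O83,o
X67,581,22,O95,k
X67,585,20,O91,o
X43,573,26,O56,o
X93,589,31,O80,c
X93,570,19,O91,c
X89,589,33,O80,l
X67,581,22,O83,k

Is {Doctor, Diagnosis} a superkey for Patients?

All 11 rows have distinct {Doctor, Diagnosis} values, so {Doctor, Diagnosis} → (all attributes) holds and {Doctor, Diagnosis} is a superkey.

Yes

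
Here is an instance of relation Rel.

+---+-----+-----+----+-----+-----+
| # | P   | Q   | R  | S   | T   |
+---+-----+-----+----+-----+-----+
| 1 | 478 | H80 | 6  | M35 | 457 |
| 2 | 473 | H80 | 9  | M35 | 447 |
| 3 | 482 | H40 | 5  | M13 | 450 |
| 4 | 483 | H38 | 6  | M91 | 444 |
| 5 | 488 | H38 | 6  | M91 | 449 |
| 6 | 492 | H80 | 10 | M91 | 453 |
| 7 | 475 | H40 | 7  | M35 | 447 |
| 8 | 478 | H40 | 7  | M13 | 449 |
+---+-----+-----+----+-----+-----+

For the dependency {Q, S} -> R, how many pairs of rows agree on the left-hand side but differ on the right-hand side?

(Q=H80, S=M35): violating pairs (1,2) — 1 pair.
(Q=H40, S=M13): violating pairs (3,8) — 1 pair.
(Q=H38, S=M91): all 2 rows agree on R — 0 pairs.

2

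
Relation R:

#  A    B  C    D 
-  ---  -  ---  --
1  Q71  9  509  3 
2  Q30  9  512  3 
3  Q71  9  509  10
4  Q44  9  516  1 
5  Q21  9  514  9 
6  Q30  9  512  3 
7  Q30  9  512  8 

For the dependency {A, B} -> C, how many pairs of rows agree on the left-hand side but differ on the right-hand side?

0

(A=Q71, B=9): all 2 rows agree on C — 0 pairs.
(A=Q30, B=9): all 3 rows agree on C — 0 pairs.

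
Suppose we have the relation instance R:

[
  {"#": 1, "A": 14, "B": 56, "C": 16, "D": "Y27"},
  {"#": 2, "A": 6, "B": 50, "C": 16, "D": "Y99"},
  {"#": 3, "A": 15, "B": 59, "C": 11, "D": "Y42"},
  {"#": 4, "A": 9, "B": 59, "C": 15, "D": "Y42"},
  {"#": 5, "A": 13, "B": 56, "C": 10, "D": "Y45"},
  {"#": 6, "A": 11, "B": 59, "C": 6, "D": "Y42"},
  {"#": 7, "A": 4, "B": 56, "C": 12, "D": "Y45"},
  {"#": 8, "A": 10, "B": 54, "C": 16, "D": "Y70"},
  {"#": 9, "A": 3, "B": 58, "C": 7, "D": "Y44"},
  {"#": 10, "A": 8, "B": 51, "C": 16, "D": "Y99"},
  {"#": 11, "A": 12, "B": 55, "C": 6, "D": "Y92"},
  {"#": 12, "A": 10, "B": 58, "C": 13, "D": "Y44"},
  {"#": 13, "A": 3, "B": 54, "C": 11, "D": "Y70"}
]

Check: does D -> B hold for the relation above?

No

D=Y27: row 1 → B = 56 ✓
D=Y99: rows 2, 10 → B takes values {50, 51} — violation
D=Y42: rows 3, 4, 6 → B = 59, 59, 59 ✓
D=Y45: rows 5, 7 → B = 56, 56 ✓
D=Y70: rows 8, 13 → B = 54, 54 ✓
D=Y44: rows 9, 12 → B = 58, 58 ✓
D=Y92: row 11 → B = 55 ✓
Two rows agree on D but differ on B, so D -> B does not hold.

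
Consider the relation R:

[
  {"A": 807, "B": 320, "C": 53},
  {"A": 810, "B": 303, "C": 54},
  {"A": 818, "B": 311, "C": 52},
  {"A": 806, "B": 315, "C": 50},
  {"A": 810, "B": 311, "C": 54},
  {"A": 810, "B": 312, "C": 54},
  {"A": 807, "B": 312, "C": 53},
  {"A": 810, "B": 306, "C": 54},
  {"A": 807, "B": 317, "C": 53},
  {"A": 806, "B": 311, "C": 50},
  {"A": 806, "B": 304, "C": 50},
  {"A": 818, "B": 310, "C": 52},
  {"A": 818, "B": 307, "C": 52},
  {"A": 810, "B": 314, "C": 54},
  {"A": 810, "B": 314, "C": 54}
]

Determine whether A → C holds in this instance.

Yes

A=807: 3 rows → C = 53, 53, 53 ✓
A=810: 6 rows → C = 54, 54, 54, 54, 54, 54 ✓
A=818: 3 rows → C = 52, 52, 52 ✓
A=806: 3 rows → C = 50, 50, 50 ✓
Every A value is associated with a single C value, so A → C holds.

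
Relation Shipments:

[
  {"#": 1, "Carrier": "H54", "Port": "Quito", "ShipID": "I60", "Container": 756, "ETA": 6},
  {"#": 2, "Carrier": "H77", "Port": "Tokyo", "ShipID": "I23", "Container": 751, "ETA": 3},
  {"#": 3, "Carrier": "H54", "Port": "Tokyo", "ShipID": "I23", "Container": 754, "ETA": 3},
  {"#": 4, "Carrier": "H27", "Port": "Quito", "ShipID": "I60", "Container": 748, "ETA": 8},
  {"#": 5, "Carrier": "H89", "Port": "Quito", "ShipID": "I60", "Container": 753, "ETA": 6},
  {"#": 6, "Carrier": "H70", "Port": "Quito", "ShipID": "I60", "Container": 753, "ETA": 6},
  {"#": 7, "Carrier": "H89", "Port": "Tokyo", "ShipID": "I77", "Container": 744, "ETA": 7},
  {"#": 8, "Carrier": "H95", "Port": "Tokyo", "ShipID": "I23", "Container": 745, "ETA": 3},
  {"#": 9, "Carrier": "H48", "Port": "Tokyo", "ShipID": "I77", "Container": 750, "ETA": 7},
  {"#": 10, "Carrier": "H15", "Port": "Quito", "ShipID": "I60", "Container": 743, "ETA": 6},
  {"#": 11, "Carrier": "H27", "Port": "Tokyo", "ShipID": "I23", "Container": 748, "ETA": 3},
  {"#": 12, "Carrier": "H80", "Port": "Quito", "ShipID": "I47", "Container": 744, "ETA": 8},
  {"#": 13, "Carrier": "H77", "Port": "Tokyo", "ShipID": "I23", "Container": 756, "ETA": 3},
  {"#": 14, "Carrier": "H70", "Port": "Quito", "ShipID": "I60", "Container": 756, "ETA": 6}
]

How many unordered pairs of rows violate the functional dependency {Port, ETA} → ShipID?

1

(Port=Quito, ETA=6): all 5 rows agree on ShipID — 0 pairs.
(Port=Tokyo, ETA=3): all 5 rows agree on ShipID — 0 pairs.
(Port=Quito, ETA=8): violating pairs (4,12) — 1 pair.
(Port=Tokyo, ETA=7): all 2 rows agree on ShipID — 0 pairs.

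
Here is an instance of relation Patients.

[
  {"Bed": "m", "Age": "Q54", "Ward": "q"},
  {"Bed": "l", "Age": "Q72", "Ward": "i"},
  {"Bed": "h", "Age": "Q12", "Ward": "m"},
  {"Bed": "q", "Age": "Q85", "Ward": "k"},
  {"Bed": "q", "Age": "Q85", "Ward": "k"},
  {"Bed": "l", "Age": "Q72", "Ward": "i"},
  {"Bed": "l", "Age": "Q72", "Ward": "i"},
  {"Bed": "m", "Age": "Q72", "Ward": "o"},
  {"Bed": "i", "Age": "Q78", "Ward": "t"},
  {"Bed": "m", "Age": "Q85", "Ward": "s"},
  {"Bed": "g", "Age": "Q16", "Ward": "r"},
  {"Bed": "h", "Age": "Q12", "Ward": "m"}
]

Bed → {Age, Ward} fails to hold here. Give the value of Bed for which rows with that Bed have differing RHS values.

Bed=m: 3 rows → {Age,Ward} takes values {(Q54, q), (Q72, o), (Q85, s)} — violation
Bed=l: 3 rows → {Age,Ward} = (Q72, i), (Q72, i), (Q72, i) ✓
Bed=h: 2 rows → {Age,Ward} = (Q12, m), (Q12, m) ✓
Bed=q: 2 rows → {Age,Ward} = (Q85, k), (Q85, k) ✓
Bed=i: 1 row → {Age,Ward} = (Q78, t) ✓
Bed=g: 1 row → {Age,Ward} = (Q16, r) ✓
The only Bed value with inconsistent RHS is Bed=m.

m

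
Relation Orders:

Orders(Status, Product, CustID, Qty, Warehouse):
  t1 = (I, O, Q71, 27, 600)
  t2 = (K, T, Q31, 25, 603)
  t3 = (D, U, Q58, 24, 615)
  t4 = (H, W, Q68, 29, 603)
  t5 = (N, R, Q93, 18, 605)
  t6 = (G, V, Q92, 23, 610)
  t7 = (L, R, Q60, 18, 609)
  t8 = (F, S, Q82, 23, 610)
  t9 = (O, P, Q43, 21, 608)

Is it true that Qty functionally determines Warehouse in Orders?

No

Qty=27: row 1 → Warehouse = 600 ✓
Qty=25: row 2 → Warehouse = 603 ✓
Qty=24: row 3 → Warehouse = 615 ✓
Qty=29: row 4 → Warehouse = 603 ✓
Qty=18: rows 5, 7 → Warehouse takes values {605, 609} — violation
Qty=23: rows 6, 8 → Warehouse = 610, 610 ✓
Qty=21: row 9 → Warehouse = 608 ✓
Two rows agree on Qty but differ on Warehouse, so Qty → Warehouse does not hold.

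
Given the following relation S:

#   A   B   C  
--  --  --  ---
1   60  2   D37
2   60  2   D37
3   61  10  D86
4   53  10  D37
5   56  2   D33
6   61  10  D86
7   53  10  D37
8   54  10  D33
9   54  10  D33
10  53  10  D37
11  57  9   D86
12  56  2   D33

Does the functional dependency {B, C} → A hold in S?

Yes

(B=2, C=D37): rows 1, 2 → A = 60, 60 ✓
(B=10, C=D86): rows 3, 6 → A = 61, 61 ✓
(B=10, C=D37): rows 4, 7, 10 → A = 53, 53, 53 ✓
(B=2, C=D33): rows 5, 12 → A = 56, 56 ✓
(B=10, C=D33): rows 8, 9 → A = 54, 54 ✓
(B=9, C=D86): row 11 → A = 57 ✓
Every {B, C} value is associated with a single A value, so {B, C} → A holds.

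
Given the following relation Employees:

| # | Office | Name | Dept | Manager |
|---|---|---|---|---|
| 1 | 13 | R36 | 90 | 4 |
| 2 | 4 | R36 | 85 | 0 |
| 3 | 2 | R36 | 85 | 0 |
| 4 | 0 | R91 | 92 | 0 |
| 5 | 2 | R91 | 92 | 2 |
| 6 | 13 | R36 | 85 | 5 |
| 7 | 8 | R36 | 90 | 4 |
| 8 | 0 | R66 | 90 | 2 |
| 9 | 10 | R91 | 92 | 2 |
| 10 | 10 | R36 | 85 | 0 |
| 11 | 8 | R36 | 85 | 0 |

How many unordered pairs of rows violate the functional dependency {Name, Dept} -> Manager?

(Name=R36, Dept=90): all 2 rows agree on Manager — 0 pairs.
(Name=R36, Dept=85): violating pairs (2,6), (3,6), (6,10), (6,11) — 4 pairs.
(Name=R91, Dept=92): violating pairs (4,5), (4,9) — 2 pairs.

6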